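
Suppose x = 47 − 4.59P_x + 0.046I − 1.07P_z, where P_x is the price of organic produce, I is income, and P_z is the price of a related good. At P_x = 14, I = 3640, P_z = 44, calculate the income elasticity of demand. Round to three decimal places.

1.624

Evaluating quantity at (P_x, I, P_z) gives x = 47 − 4.59(14) + 0.046(3640) − 1.07(44) = 47 − 64.26 + 167.44 − 47.08 = 103.1.
∂x/∂I = +0.046, so E_I = 0.046·(3640/103.1) ≈ 1.624.
E_I > 1: normal good (luxury).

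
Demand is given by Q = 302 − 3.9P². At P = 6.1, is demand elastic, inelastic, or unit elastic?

At P = 6.1, Q = 156.881.
dQ/dP = −2·3.9·P = −47.58.
Point elasticity E = (dQ/dP)·(P/Q) = -47.58 × 6.1/156.881 ≈ -1.850.
|E| ≈ 1.850 > 1, so demand is elastic.

elastic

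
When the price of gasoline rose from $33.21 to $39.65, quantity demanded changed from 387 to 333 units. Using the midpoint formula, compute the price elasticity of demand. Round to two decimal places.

-0.85

%Δq = (333 − 387)/[(387 + 333)/2] = -54/360 ≈ -0.1500.
%Δp = (39.65 − 33.21)/[(33.21 + 39.65)/2] = 6.44/36.43 ≈ 0.1768.
Arc elasticity E = %Δq/%Δp ≈ -0.1500/0.1768 ≈ -0.85.
|E| < 1: demand is inelastic over this range.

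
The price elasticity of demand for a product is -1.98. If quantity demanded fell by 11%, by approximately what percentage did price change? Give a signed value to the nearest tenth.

%ΔQ ≈ E × %ΔP ⇒ %ΔP = %ΔQ / E = (-11%)/(-1.98) ≈ 5.6%.

5.6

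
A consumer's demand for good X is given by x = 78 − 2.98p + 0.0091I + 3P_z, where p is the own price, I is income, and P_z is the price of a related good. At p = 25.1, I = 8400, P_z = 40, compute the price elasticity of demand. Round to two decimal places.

Substituting, x = 78 − 2.98(25.1) + 0.0091(8400) + 3(40) = 78 − 74.798 + 76.44 + 120 = 199.642.
∂x/∂p = −2.98, so E_p = (−2.98)·(25.1/199.642) ≈ -0.37.
|E_p| < 1: demand is inelastic.

-0.37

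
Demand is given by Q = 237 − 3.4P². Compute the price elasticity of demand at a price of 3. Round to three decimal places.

-0.297

At P = 3, Q = 206.4.
dQ/dP = −2·3.4·P = −20.4.
Point elasticity E = (dQ/dP)·(P/Q) = -20.4 × 3/206.4 ≈ -0.297.
|E| < 1, so demand is inelastic at this price.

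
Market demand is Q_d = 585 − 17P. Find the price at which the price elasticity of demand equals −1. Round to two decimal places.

For linear demand Q_d = a − bP, E = −bP/(a − bP). |E| = 1 ⇒ bP = a − bP ⇒ P = a/(2b).
P = 585/(2·17) ≈ 17.21.

17.21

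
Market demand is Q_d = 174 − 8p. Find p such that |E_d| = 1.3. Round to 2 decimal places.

12.29

Set −bp/(a − bp) = −1.3 ⇒ bp = 1.3(a − bp) ⇒ bp(1+1.3) = 1.3·a.
p = 1.3·174/(8·2.3) ≈ 12.29.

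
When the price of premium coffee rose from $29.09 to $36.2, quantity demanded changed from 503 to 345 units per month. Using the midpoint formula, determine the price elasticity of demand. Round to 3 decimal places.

-1.711

%Δq = (345 − 503)/[(503 + 345)/2] = -158/424 ≈ -0.3726.
%ΔP = (36.2 − 29.09)/[(29.09 + 36.2)/2] = 7.11/32.645 ≈ 0.2178.
Arc elasticity E = %Δq/%ΔP ≈ -0.3726/0.2178 ≈ -1.711.
|E| > 1: demand is elastic over this range.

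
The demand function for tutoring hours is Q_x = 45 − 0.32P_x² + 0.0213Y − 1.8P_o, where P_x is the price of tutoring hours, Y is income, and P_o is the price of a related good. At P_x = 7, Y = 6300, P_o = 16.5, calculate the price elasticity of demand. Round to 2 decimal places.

First evaluate Q_x: 45 − 0.32(7)² + 0.0213(6300) − 1.8(16.5) = 45 − 15.68 + 134.19 − 29.7 = 133.81.
∂Q_x/∂P_x = −2·0.32·P_x = -4.48, so E_p = -4.48·(7/133.81) ≈ -0.23.
|E_p| < 1: demand is inelastic.

-0.23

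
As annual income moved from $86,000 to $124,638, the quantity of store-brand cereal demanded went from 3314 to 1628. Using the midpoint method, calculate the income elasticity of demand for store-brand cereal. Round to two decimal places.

-1.86

%ΔQ = (1628 − 3314)/[(3314+1628)/2] = -1686/2471 ≈ -0.6823.
%ΔY = (124,638 − 86,000)/[(86,000+124,638)/2] = 38638/105319 ≈ 0.3669.
E_I = %ΔQ/%ΔY ≈ -1.86.
E_I < 0: inferior good.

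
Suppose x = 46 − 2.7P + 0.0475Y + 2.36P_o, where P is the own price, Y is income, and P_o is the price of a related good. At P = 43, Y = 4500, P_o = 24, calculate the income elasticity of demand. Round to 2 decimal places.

Evaluating quantity at (P, Y, P_o) gives x = 46 − 2.7(43) + 0.0475(4500) + 2.36(24) = 46 − 116.1 + 213.75 + 56.64 = 200.29.
∂x/∂Y = +0.0475, so E_I = 0.0475·(4500/200.29) ≈ 1.07.
E_I > 1: normal good (luxury).

1.07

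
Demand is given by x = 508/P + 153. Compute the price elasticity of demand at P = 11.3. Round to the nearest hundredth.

At P = 11.3, x = 197.9558.
dx/dP = −508/P² = −3.9784.
Point elasticity E = (dx/dP)·(P/x) = -3.9784 × 11.3/197.9558 ≈ -0.23.
|E| < 1, so demand is inelastic at this price.

-0.23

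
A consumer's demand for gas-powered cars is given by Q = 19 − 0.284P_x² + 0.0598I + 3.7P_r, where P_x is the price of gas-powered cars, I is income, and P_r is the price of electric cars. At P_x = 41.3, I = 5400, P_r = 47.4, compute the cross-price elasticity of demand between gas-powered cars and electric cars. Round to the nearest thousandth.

5.333

At the given point, Q = 19 − 0.284(41.3)² + 0.0598(5400) + 3.7(47.4) = 19 − 484.416 + 322.92 + 175.38 = 32.884.
∂Q/∂P_r = +3.7, so E_xy = 3.7·(47.4/32.884) ≈ 5.333.
E_xy > 0: the goods are substitutes.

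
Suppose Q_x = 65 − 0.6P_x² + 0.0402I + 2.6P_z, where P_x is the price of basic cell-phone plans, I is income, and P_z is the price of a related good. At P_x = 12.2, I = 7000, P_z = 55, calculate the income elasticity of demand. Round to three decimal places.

Q_x = 65 − 0.6(12.2)² + 0.0402(7000) + 2.6(55) = 65 − 89.304 + 281.4 + 143 = 400.096.
∂Q_x/∂I = +0.0402, so E_I = 0.0402·(7000/400.096) ≈ 0.703.
E_I ∈ (0,1): normal good (necessity).

0.703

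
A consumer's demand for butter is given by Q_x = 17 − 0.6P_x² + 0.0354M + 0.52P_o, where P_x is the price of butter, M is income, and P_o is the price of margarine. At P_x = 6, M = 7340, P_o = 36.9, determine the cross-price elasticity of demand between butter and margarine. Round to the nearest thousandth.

At the given point, Q_x = 17 − 0.6(6)² + 0.0354(7340) + 0.52(36.9) = 17 − 21.6 + 259.836 + 19.188 = 274.424.
∂Q_x/∂P_o = +0.52, so E_xy = 0.52·(36.9/274.424) ≈ 0.070.
E_xy > 0: the goods are substitutes.

0.070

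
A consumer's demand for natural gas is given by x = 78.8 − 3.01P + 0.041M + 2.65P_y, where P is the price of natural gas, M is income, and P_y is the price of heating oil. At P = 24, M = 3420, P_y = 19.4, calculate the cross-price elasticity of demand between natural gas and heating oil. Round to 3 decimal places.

0.259

Evaluating quantity at (P, M, P_y) gives x = 78.8 − 3.01(24) + 0.041(3420) + 2.65(19.4) = 78.8 − 72.24 + 140.22 + 51.41 = 198.19.
∂x/∂P_y = +2.65, so E_xy = 2.65·(19.4/198.19) ≈ 0.259.
E_xy > 0: the goods are substitutes.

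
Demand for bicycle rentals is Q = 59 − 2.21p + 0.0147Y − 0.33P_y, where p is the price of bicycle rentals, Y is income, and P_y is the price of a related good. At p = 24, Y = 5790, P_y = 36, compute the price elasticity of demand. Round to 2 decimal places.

At the given point, Q = 59 − 2.21(24) + 0.0147(5790) − 0.33(36) = 59 − 53.04 + 85.113 − 11.88 = 79.193.
∂Q/∂p = −2.21, so E_p = (−2.21)·(24/79.193) ≈ -0.67.
|E_p| < 1: demand is inelastic.

-0.67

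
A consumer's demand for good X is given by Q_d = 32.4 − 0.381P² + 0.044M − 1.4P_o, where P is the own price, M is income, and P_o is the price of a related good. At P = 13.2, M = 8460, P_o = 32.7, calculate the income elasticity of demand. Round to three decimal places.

1.273

Substituting, Q_d = 32.4 − 0.381(13.2)² + 0.044(8460) − 1.4(32.7) = 32.4 − 66.3854 + 372.24 − 45.78 = 292.4746.
∂Q_d/∂M = +0.044, so E_I = 0.044·(8460/292.4746) ≈ 1.273.
E_I > 1: normal good (luxury).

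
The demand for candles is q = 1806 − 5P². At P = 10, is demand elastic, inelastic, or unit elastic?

At P = 10, q = 1306.
dq/dP = −2·5·P = −100.
Point elasticity E = (dq/dP)·(P/q) = -100 × 10/1306 ≈ -0.766.
|E| ≈ 0.766 < 1, so demand is inelastic.

inelastic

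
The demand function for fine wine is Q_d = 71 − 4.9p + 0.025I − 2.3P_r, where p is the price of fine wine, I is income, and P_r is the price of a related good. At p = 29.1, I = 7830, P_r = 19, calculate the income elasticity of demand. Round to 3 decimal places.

2.433

Substituting, Q_d = 71 − 4.9(29.1) + 0.025(7830) − 2.3(19) = 71 − 142.59 + 195.75 − 43.7 = 80.46.
∂Q_d/∂I = +0.025, so E_I = 0.025·(7830/80.46) ≈ 2.433.
E_I > 1: normal good (luxury).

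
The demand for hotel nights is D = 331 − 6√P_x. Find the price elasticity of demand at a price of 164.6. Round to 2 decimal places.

At P_x = 164.6, D = 254.0221.
dD/dP_x = −6/(2√P_x) = −6/(2·12.8297).
Point elasticity E = (dD/dP_x)·(P_x/D) = -0.2338 × 164.6/254.0221 ≈ -0.15.
|E| < 1, so demand is inelastic at this price.

-0.15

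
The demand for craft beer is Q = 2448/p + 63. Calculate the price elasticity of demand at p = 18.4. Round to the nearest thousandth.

At p = 18.4, Q = 196.0435.
dQ/dp = −2448/p² = −7.2306.
Point elasticity E = (dQ/dp)·(p/Q) = -7.2306 × 18.4/196.0435 ≈ -0.679.
|E| < 1, so demand is inelastic at this price.

-0.679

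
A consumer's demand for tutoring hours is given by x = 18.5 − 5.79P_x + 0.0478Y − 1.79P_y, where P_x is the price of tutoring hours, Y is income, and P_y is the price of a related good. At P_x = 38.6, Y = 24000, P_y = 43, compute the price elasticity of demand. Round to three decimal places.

-0.258

First evaluate x: 18.5 − 5.79(38.6) + 0.0478(24000) − 1.79(43) = 18.5 − 223.494 + 1147.2 − 76.97 = 865.236.
∂x/∂P_x = −5.79, so E_p = (−5.79)·(38.6/865.236) ≈ -0.258.
|E_p| < 1: demand is inelastic.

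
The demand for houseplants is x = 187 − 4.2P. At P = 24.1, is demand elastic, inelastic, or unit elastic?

At P = 24.1, x = 85.78.
dx/dP = −4.2.
Point elasticity E = (dx/dP)·(P/x) = -4.2 × 24.1/85.78 ≈ -1.180.
|E| ≈ 1.180 > 1, so demand is elastic.

elastic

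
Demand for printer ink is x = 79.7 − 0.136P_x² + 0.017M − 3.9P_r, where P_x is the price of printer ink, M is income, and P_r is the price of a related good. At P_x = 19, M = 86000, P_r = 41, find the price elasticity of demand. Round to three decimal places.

Substituting, x = 79.7 − 0.136(19)² + 0.017(86000) − 3.9(41) = 79.7 − 49.096 + 1462 − 159.9 = 1332.704.
∂x/∂P_x = −2·0.136·P_x = -5.168, so E_p = -5.168·(19/1332.704) ≈ -0.074.
|E_p| < 1: demand is inelastic.

-0.074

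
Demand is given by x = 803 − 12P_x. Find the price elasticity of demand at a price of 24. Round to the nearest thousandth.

At P_x = 24, x = 515.
dx/dP_x = −12.
Point elasticity E = (dx/dP_x)·(P_x/x) = -12 × 24/515 ≈ -0.559.
|E| < 1, so demand is inelastic at this price.

-0.559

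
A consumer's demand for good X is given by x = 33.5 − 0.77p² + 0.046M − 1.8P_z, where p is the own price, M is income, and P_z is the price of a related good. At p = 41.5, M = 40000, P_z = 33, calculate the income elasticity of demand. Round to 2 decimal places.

Evaluating quantity at (p, M, P_z) gives x = 33.5 − 0.77(41.5)² + 0.046(40000) − 1.8(33) = 33.5 − 1326.1325 + 1840 − 59.4 = 487.9675.
∂x/∂M = +0.046, so E_I = 0.046·(40000/487.9675) ≈ 3.77.
E_I > 1: normal good (luxury).

3.77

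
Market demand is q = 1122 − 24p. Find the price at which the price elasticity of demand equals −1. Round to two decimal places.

For linear demand q = a − bp, E = −bp/(a − bp). |E| = 1 ⇒ bp = a − bp ⇒ p = a/(2b).
p = 1122/(2·24) ≈ 23.38.

23.38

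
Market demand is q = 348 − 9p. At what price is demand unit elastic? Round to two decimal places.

For linear demand q = a − bp, E = −bp/(a − bp). |E| = 1 ⇒ bp = a − bp ⇒ p = a/(2b).
p = 348/(2·9) ≈ 19.33.

19.33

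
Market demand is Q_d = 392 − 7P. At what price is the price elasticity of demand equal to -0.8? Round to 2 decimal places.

Set −bP/(a − bP) = −0.8 ⇒ bP = 0.8(a − bP) ⇒ bP(1+0.8) = 0.8·a.
P = 0.8·392/(7·1.8) ≈ 24.89.

24.89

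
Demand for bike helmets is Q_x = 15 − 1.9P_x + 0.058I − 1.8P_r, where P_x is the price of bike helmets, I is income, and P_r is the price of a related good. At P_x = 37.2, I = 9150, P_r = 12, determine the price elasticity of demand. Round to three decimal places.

-0.156

Substituting, Q_x = 15 − 1.9(37.2) + 0.058(9150) − 1.8(12) = 15 − 70.68 + 530.7 − 21.6 = 453.42.
∂Q_x/∂P_x = −1.9, so E_p = (−1.9)·(37.2/453.42) ≈ -0.156.
|E_p| < 1: demand is inelastic.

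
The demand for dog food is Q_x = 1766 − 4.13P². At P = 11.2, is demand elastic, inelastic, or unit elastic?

At P = 11.2, Q_x = 1247.9328.
dQ_x/dP = −2·4.13·P = −92.512.
Point elasticity E = (dQ_x/dP)·(P/Q_x) = -92.512 × 11.2/1247.9328 ≈ -0.830.
|E| ≈ 0.830 < 1, so demand is inelastic.

inelastic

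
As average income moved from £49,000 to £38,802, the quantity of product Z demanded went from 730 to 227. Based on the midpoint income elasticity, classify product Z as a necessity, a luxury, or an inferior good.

%ΔQ = (227 − 730)/[(730+227)/2] = -503/478.5 ≈ -1.0512.
%ΔM = (38,802 − 49,000)/[(49,000+38,802)/2] = -10198/43901 ≈ -0.2323.
E_I = %ΔQ/%ΔM ≈ 4.525.
E_I > 1: normal good (luxury).

luxury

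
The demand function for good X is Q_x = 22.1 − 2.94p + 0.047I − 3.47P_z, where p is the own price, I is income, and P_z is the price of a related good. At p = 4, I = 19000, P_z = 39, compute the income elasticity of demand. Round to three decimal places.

1.163

First evaluate Q_x: 22.1 − 2.94(4) + 0.047(19000) − 3.47(39) = 22.1 − 11.76 + 893 − 135.33 = 768.01.
∂Q_x/∂I = +0.047, so E_I = 0.047·(19000/768.01) ≈ 1.163.
E_I > 1: normal good (luxury).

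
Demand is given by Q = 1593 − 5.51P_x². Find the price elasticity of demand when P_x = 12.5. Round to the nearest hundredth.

-2.35

At P_x = 12.5, Q = 732.0625.
dQ/dP_x = −2·5.51·P_x = −137.75.
Point elasticity E = (dQ/dP_x)·(P_x/Q) = -137.75 × 12.5/732.0625 ≈ -2.35.
|E| > 1, so demand is elastic at this price.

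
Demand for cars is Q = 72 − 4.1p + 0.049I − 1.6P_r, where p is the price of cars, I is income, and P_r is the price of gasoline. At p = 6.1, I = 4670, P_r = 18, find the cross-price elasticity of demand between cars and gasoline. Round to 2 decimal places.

Evaluating quantity at (p, I, P_r) gives Q = 72 − 4.1(6.1) + 0.049(4670) − 1.6(18) = 72 − 25.01 + 228.83 − 28.8 = 247.02.
∂Q/∂P_r = −1.6, so E_xy = -1.6·(18/247.02) ≈ -0.12.
E_xy < 0: the goods are complements.

-0.12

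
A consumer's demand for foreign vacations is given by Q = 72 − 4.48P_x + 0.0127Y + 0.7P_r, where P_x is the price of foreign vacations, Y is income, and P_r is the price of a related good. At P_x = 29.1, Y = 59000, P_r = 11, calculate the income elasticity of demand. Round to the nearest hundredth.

Evaluating quantity at (P_x, Y, P_r) gives Q = 72 − 4.48(29.1) + 0.0127(59000) + 0.7(11) = 72 − 130.368 + 749.3 + 7.7 = 698.632.
∂Q/∂Y = +0.0127, so E_I = 0.0127·(59000/698.632) ≈ 1.07.
E_I > 1: normal good (luxury).

1.07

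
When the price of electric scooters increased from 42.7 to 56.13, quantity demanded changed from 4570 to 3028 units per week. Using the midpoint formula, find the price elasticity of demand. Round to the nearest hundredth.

%Δq = (3028 − 4570)/[(4570 + 3028)/2] = -1542/3799 ≈ -0.4059.
%ΔP = (56.13 − 42.7)/[(42.7 + 56.13)/2] = 13.43/49.415 ≈ 0.2718.
Arc elasticity E = %Δq/%ΔP ≈ -0.4059/0.2718 ≈ -1.49.
|E| > 1: demand is elastic over this range.

-1.49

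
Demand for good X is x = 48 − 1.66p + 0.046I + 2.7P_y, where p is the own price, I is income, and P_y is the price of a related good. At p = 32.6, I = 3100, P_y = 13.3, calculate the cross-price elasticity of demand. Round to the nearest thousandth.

At the given point, x = 48 − 1.66(32.6) + 0.046(3100) + 2.7(13.3) = 48 − 54.116 + 142.6 + 35.91 = 172.394.
∂x/∂P_y = +2.7, so E_xy = 2.7·(13.3/172.394) ≈ 0.208.
E_xy > 0: the goods are substitutes.

0.208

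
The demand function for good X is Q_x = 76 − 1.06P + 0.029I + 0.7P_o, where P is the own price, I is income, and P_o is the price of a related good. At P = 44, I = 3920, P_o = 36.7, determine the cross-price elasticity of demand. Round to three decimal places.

At the given point, Q_x = 76 − 1.06(44) + 0.029(3920) + 0.7(36.7) = 76 − 46.64 + 113.68 + 25.69 = 168.73.
∂Q_x/∂P_o = +0.7, so E_xy = 0.7·(36.7/168.73) ≈ 0.152.
E_xy > 0: the goods are substitutes.

0.152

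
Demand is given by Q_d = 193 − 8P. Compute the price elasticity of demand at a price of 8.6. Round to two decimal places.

At P = 8.6, Q_d = 124.2.
dQ_d/dP = −8.
Point elasticity E = (dQ_d/dP)·(P/Q_d) = -8 × 8.6/124.2 ≈ -0.55.
|E| < 1, so demand is inelastic at this price.

-0.55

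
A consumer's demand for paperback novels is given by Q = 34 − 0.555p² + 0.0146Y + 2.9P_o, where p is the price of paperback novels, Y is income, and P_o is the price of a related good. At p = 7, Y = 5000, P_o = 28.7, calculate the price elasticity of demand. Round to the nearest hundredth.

Q = 34 − 0.555(7)² + 0.0146(5000) + 2.9(28.7) = 34 − 27.195 + 73 + 83.23 = 163.035.
∂Q/∂p = −2·0.555·p = -7.77, so E_p = -7.77·(7/163.035) ≈ -0.33.
|E_p| < 1: demand is inelastic.

-0.33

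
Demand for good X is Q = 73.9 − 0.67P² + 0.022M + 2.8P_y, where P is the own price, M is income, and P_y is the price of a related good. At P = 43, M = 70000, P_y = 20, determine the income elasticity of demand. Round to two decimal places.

Substituting, Q = 73.9 − 0.67(43)² + 0.022(70000) + 2.8(20) = 73.9 − 1238.83 + 1540 + 56 = 431.07.
∂Q/∂M = +0.022, so E_I = 0.022·(70000/431.07) ≈ 3.57.
E_I > 1: normal good (luxury).

3.57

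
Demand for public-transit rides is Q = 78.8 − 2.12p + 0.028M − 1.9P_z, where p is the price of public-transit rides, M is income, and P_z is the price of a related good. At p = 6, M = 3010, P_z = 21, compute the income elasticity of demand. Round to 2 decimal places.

At the given point, Q = 78.8 − 2.12(6) + 0.028(3010) − 1.9(21) = 78.8 − 12.72 + 84.28 − 39.9 = 110.46.
∂Q/∂M = +0.028, so E_I = 0.028·(3010/110.46) ≈ 0.76.
E_I ∈ (0,1): normal good (necessity).

0.76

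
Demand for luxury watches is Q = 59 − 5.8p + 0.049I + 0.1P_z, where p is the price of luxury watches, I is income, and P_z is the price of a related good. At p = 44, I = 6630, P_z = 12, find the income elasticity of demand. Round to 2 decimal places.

2.50

First evaluate Q: 59 − 5.8(44) + 0.049(6630) + 0.1(12) = 59 − 255.2 + 324.87 + 1.2 = 129.87.
∂Q/∂I = +0.049, so E_I = 0.049·(6630/129.87) ≈ 2.50.
E_I > 1: normal good (luxury).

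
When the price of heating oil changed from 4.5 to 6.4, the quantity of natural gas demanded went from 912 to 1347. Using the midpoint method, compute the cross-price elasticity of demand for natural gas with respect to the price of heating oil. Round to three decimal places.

%ΔQ_x = (1347 − 912)/[(912+1347)/2] = 435/1129.5 ≈ 0.3851.
%ΔP_y = (6.4 − 4.5)/[(4.5+6.4)/2] ≈ 0.3486.
E_xy = 0.3851/0.3486 ≈ 1.105.
E_xy > 0, so natural gas and heating oil are substitutes.

1.105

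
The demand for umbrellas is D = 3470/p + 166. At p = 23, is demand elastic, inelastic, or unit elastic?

At p = 23, D = 316.8696.
dD/dp = −3470/p² = −6.5595.
Point elasticity E = (dD/dp)·(p/D) = -6.5595 × 23/316.8696 ≈ -0.476.
|E| ≈ 0.476 < 1, so demand is inelastic.

inelastic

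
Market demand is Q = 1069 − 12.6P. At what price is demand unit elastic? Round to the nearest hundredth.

42.42

For linear demand Q = a − bP, E = −bP/(a − bP). |E| = 1 ⇒ bP = a − bP ⇒ P = a/(2b).
P = 1069/(2·12.6) ≈ 42.42.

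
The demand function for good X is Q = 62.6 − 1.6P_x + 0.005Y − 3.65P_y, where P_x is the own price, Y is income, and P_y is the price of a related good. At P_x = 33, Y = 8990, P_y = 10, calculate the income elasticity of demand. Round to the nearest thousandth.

Substituting, Q = 62.6 − 1.6(33) + 0.005(8990) − 3.65(10) = 62.6 − 52.8 + 44.95 − 36.5 = 18.25.
∂Q/∂Y = +0.005, so E_I = 0.005·(8990/18.25) ≈ 2.463.
E_I > 1: normal good (luxury).

2.463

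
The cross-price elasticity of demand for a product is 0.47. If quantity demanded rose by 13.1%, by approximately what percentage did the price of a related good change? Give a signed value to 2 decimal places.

27.87

%ΔQ ≈ E × %ΔP_y ⇒ %ΔP_y = %ΔQ / E = (13.1%)/(0.47) ≈ 27.87%.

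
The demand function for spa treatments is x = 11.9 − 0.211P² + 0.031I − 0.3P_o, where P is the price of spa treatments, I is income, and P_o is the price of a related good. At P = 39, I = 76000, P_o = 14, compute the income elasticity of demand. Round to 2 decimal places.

Evaluating quantity at (P, I, P_o) gives x = 11.9 − 0.211(39)² + 0.031(76000) − 0.3(14) = 11.9 − 320.931 + 2356 − 4.2 = 2042.769.
∂x/∂I = +0.031, so E_I = 0.031·(76000/2042.769) ≈ 1.15.
E_I > 1: normal good (luxury).

1.15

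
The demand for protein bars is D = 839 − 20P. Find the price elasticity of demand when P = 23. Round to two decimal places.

At P = 23, D = 379.
dD/dP = −20.
Point elasticity E = (dD/dP)·(P/D) = -20 × 23/379 ≈ -1.21.
|E| > 1, so demand is elastic at this price.

-1.21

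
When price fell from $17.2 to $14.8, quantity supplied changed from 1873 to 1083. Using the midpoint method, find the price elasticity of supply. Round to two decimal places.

3.56

%Δq = (1083 − 1873)/[(1873 + 1083)/2] = -790/1478 ≈ -0.5345.
%Δp = (14.8 − 17.2)/[(17.2 + 14.8)/2] = -2.4/16 ≈ -0.1500.
Arc elasticity E = %Δq/%Δp ≈ -0.5345/-0.1500 ≈ 3.56.
|E| > 1: supply is elastic over this range.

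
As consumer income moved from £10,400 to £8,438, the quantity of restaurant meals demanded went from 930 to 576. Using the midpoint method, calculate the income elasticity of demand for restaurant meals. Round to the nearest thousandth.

2.257

%ΔQ = (576 − 930)/[(930+576)/2] = -354/753 ≈ -0.4701.
%ΔI = (8,438 − 10,400)/[(10,400+8,438)/2] = -1962/9419 ≈ -0.2083.
E_I = %ΔQ/%ΔI ≈ 2.257.
E_I > 1: normal good (luxury).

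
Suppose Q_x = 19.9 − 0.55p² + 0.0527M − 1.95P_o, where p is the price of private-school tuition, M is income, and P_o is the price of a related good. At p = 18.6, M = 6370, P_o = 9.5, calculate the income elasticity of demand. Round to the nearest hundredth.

2.29

Q_x = 19.9 − 0.55(18.6)² + 0.0527(6370) − 1.95(9.5) = 19.9 − 190.278 + 335.699 − 18.525 = 146.796.
∂Q_x/∂M = +0.0527, so E_I = 0.0527·(6370/146.796) ≈ 2.29.
E_I > 1: normal good (luxury).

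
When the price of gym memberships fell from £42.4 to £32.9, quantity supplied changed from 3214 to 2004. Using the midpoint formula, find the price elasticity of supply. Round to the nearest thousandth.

1.838

%ΔQ = (2004 − 3214)/[(3214 + 2004)/2] = -1210/2609 ≈ -0.4638.
%Δp = (32.9 − 42.4)/[(42.4 + 32.9)/2] = -9.5/37.65 ≈ -0.2523.
Arc elasticity E = %ΔQ/%Δp ≈ -0.4638/-0.2523 ≈ 1.838.
|E| > 1: supply is elastic over this range.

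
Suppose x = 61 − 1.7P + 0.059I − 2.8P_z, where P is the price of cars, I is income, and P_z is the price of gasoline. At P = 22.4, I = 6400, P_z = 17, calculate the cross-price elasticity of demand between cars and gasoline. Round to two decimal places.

-0.13

First evaluate x: 61 − 1.7(22.4) + 0.059(6400) − 2.8(17) = 61 − 38.08 + 377.6 − 47.6 = 352.92.
∂x/∂P_z = −2.8, so E_xy = -2.8·(17/352.92) ≈ -0.13.
E_xy < 0: the goods are complements.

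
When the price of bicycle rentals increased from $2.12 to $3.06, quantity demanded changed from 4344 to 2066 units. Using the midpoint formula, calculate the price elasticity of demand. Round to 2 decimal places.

%ΔQ = (2066 − 4344)/[(4344 + 2066)/2] = -2278/3205 ≈ -0.7108.
%ΔP = (3.06 − 2.12)/[(2.12 + 3.06)/2] = 0.94/2.59 ≈ 0.3629.
Arc elasticity E = %ΔQ/%ΔP ≈ -0.7108/0.3629 ≈ -1.96.
|E| > 1: demand is elastic over this range.

-1.96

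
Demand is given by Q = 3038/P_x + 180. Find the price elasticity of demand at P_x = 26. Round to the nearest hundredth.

At P_x = 26, Q = 296.8462.
dQ/dP_x = −3038/P_x² = −4.4941.
Point elasticity E = (dQ/dP_x)·(P_x/Q) = -4.4941 × 26/296.8462 ≈ -0.39.
|E| < 1, so demand is inelastic at this price.

-0.39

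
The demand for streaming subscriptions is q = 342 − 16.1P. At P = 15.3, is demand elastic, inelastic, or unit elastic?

elastic

At P = 15.3, q = 95.67.
dq/dP = −16.1.
Point elasticity E = (dq/dP)·(P/q) = -16.1 × 15.3/95.67 ≈ -2.575.
|E| ≈ 2.575 > 1, so demand is elastic.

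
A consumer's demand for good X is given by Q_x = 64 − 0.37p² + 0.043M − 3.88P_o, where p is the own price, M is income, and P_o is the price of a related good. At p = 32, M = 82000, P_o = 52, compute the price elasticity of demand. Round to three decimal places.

Evaluating quantity at (p, M, P_o) gives Q_x = 64 − 0.37(32)² + 0.043(82000) − 3.88(52) = 64 − 378.88 + 3526 − 201.76 = 3009.36.
∂Q_x/∂p = −2·0.37·p = -23.68, so E_p = -23.68·(32/3009.36) ≈ -0.252.
|E_p| < 1: demand is inelastic.

-0.252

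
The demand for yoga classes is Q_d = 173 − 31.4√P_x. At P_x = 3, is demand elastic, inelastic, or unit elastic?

At P_x = 3, Q_d = 118.6136.
dQ_d/dP_x = −31.4/(2√P_x) = −31.4/(2·1.7321).
Point elasticity E = (dQ_d/dP_x)·(P_x/Q_d) = -9.0644 × 3/118.6136 ≈ -0.229.
|E| ≈ 0.229 < 1, so demand is inelastic.

inelastic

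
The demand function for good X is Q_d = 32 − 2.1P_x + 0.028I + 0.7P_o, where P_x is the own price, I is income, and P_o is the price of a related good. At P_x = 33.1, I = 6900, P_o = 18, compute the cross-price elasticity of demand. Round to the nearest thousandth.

At the given point, Q_d = 32 − 2.1(33.1) + 0.028(6900) + 0.7(18) = 32 − 69.51 + 193.2 + 12.6 = 168.29.
∂Q_d/∂P_o = +0.7, so E_xy = 0.7·(18/168.29) ≈ 0.075.
E_xy > 0: the goods are substitutes.

0.075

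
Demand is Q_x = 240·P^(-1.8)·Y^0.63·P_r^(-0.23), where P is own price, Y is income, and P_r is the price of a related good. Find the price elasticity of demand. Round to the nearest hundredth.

-1.80

For a Cobb–Douglas (constant-elasticity) form Q_x = A·P^α·…, the elasticity with respect to P equals the exponent α at every point.
Here the exponent on P is -1.8, so the price elasticity of demand is -1.80.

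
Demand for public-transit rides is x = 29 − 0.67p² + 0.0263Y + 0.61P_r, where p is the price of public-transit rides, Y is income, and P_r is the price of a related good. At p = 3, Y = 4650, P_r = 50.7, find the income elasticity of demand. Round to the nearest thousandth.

0.694

Substituting, x = 29 − 0.67(3)² + 0.0263(4650) + 0.61(50.7) = 29 − 6.03 + 122.295 + 30.927 = 176.192.
∂x/∂Y = +0.0263, so E_I = 0.0263·(4650/176.192) ≈ 0.694.
E_I ∈ (0,1): normal good (necessity).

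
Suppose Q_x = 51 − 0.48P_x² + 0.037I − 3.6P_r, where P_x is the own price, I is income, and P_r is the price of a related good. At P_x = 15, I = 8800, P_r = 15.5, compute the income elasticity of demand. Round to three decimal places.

1.530

Q_x = 51 − 0.48(15)² + 0.037(8800) − 3.6(15.5) = 51 − 108 + 325.6 − 55.8 = 212.8.
∂Q_x/∂I = +0.037, so E_I = 0.037·(8800/212.8) ≈ 1.530.
E_I > 1: normal good (luxury).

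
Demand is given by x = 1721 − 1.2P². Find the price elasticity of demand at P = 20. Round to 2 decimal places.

At P = 20, x = 1241.
dx/dP = −2·1.2·P = −48.
Point elasticity E = (dx/dP)·(P/x) = -48 × 20/1241 ≈ -0.77.
|E| < 1, so demand is inelastic at this price.

-0.77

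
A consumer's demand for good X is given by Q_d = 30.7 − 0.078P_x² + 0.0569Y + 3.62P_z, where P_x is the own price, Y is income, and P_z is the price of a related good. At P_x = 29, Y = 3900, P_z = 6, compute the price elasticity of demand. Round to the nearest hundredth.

Evaluating quantity at (P_x, Y, P_z) gives Q_d = 30.7 − 0.078(29)² + 0.0569(3900) + 3.62(6) = 30.7 − 65.598 + 221.91 + 21.72 = 208.732.
∂Q_d/∂P_x = −2·0.078·P_x = -4.524, so E_p = -4.524·(29/208.732) ≈ -0.63.
|E_p| < 1: demand is inelastic.

-0.63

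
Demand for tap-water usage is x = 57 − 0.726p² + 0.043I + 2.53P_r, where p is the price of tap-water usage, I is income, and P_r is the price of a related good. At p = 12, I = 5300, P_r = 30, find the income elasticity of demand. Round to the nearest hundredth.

First evaluate x: 57 − 0.726(12)² + 0.043(5300) + 2.53(30) = 57 − 104.544 + 227.9 + 75.9 = 256.256.
∂x/∂I = +0.043, so E_I = 0.043·(5300/256.256) ≈ 0.89.
E_I ∈ (0,1): normal good (necessity).

0.89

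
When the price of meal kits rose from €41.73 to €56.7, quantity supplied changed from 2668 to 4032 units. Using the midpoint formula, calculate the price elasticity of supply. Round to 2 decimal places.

1.34

%Δq = (4032 − 2668)/[(2668 + 4032)/2] = 1364/3350 ≈ 0.4072.
%ΔP = (56.7 − 41.73)/[(41.73 + 56.7)/2] = 14.97/49.215 ≈ 0.3042.
Arc elasticity E = %Δq/%ΔP ≈ 0.4072/0.3042 ≈ 1.34.
|E| > 1: supply is elastic over this range.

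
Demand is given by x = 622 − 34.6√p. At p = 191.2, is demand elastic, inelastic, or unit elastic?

At p = 191.2, x = 143.5682.
dx/dp = −34.6/(2√p) = −34.6/(2·13.8275).
Point elasticity E = (dx/dp)·(p/x) = -1.2511 × 191.2/143.5682 ≈ -1.666.
|E| ≈ 1.666 > 1, so demand is elastic.

elastic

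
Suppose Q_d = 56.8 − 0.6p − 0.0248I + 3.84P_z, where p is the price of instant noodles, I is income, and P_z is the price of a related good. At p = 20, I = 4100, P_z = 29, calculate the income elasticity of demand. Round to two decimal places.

-1.87

At the given point, Q_d = 56.8 − 0.6(20) − 0.0248(4100) + 3.84(29) = 56.8 − 12 − 101.68 + 111.36 = 54.48.
∂Q_d/∂I = −0.0248, so E_I = -0.0248·(4100/54.48) ≈ -1.87.
E_I < 0: inferior good.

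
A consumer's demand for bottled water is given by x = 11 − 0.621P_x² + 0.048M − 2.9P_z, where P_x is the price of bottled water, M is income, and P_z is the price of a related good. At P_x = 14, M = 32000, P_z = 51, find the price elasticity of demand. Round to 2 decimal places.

-0.19

First evaluate x: 11 − 0.621(14)² + 0.048(32000) − 2.9(51) = 11 − 121.716 + 1536 − 147.9 = 1277.384.
∂x/∂P_x = −2·0.621·P_x = -17.388, so E_p = -17.388·(14/1277.384) ≈ -0.19.
|E_p| < 1: demand is inelastic.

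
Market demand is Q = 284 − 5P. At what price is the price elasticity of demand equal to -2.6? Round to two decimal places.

Set −bP/(a − bP) = −2.6 ⇒ bP = 2.6(a − bP) ⇒ bP(1+2.6) = 2.6·a.
P = 2.6·284/(5·3.6) ≈ 41.02.

41.02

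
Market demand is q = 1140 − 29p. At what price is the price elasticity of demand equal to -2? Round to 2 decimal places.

Set −bp/(a − bp) = −2 ⇒ bp = 2(a − bp) ⇒ bp(1+2) = 2·a.
p = 2·1140/(29·3) ≈ 26.21.

26.21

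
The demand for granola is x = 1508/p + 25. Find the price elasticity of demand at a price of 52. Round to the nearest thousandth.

-0.537

At p = 52, x = 54.
dx/dp = −1508/p² = −0.5577.
Point elasticity E = (dx/dp)·(p/x) = -0.5577 × 52/54 ≈ -0.537.
|E| < 1, so demand is inelastic at this price.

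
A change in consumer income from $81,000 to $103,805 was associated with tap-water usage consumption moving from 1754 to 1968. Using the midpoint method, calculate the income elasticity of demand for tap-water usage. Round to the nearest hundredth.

0.47

%ΔQ = (1968 − 1754)/[(1754+1968)/2] = 214/1861 ≈ 0.1150.
%ΔI = (103,805 − 81,000)/[(81,000+103,805)/2] = 22805/92402.5 ≈ 0.2468.
E_I = %ΔQ/%ΔI ≈ 0.47.
E_I ∈ (0,1): normal good (necessity).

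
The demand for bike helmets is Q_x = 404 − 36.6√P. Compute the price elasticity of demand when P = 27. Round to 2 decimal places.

At P = 27, Q_x = 213.8208.
dQ_x/dP = −36.6/(2√P) = −36.6/(2·5.1962).
Point elasticity E = (dQ_x/dP)·(P/Q_x) = -3.5218 × 27/213.8208 ≈ -0.44.
|E| < 1, so demand is inelastic at this price.

-0.44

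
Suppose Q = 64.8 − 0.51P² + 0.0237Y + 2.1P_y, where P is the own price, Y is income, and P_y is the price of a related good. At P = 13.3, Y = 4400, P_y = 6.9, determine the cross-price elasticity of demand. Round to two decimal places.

0.16

Substituting, Q = 64.8 − 0.51(13.3)² + 0.0237(4400) + 2.1(6.9) = 64.8 − 90.2139 + 104.28 + 14.49 = 93.3561.
∂Q/∂P_y = +2.1, so E_xy = 2.1·(6.9/93.3561) ≈ 0.16.
E_xy > 0: the goods are substitutes.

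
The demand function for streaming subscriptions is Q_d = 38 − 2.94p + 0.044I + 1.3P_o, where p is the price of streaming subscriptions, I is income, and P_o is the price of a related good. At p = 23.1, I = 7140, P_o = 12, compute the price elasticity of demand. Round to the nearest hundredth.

At the given point, Q_d = 38 − 2.94(23.1) + 0.044(7140) + 1.3(12) = 38 − 67.914 + 314.16 + 15.6 = 299.846.
∂Q_d/∂p = −2.94, so E_p = (−2.94)·(23.1/299.846) ≈ -0.23.
|E_p| < 1: demand is inelastic.

-0.23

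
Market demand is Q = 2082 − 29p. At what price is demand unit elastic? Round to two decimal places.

35.90

For linear demand Q = a − bp, E = −bp/(a − bp). |E| = 1 ⇒ bp = a − bp ⇒ p = a/(2b).
p = 2082/(2·29) ≈ 35.90.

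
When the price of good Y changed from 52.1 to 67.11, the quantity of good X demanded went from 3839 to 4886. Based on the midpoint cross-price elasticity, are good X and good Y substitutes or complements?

%ΔQ_x = (4886 − 3839)/[(3839+4886)/2] = 1047/4362.5 ≈ 0.2400.
%ΔP_y = (67.11 − 52.1)/[(52.1+67.11)/2] ≈ 0.2518.
E_xy = 0.2400/0.2518 ≈ 0.953.
E_xy > 0, so the goods are substitutes.

substitutes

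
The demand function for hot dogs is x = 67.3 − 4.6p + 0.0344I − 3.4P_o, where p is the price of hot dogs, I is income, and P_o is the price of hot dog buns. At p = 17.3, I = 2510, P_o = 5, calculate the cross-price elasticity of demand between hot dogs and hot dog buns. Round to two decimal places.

-0.30

At the given point, x = 67.3 − 4.6(17.3) + 0.0344(2510) − 3.4(5) = 67.3 − 79.58 + 86.344 − 17 = 57.064.
∂x/∂P_o = −3.4, so E_xy = -3.4·(5/57.064) ≈ -0.30.
E_xy < 0: the goods are complements.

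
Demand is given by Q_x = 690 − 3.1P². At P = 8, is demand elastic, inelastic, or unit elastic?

inelastic

At P = 8, Q_x = 491.6.
dQ_x/dP = −2·3.1·P = −49.6.
Point elasticity E = (dQ_x/dP)·(P/Q_x) = -49.6 × 8/491.6 ≈ -0.807.
|E| ≈ 0.807 < 1, so demand is inelastic.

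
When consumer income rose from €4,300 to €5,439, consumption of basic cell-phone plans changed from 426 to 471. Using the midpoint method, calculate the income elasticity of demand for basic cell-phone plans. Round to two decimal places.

0.43

%ΔQ = (471 − 426)/[(426+471)/2] = 45/448.5 ≈ 0.1003.
%ΔI = (5,439 − 4,300)/[(4,300+5,439)/2] = 1139/4869.5 ≈ 0.2339.
E_I = %ΔQ/%ΔI ≈ 0.43.
E_I ∈ (0,1): normal good (necessity).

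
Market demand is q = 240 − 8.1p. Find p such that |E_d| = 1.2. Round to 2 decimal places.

16.16

Set −bp/(a − bp) = −1.2 ⇒ bp = 1.2(a − bp) ⇒ bp(1+1.2) = 1.2·a.
p = 1.2·240/(8.1·2.2) ≈ 16.16.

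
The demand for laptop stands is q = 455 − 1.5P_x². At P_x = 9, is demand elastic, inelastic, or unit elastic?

inelastic

At P_x = 9, q = 333.5.
dq/dP_x = −2·1.5·P_x = −27.
Point elasticity E = (dq/dP_x)·(P_x/q) = -27 × 9/333.5 ≈ -0.729.
|E| ≈ 0.729 < 1, so demand is inelastic.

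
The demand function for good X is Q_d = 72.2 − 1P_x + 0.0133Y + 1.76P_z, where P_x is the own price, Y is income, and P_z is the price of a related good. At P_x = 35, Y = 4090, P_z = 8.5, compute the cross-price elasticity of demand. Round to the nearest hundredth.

At the given point, Q_d = 72.2 − 1(35) + 0.0133(4090) + 1.76(8.5) = 72.2 − 35 + 54.397 + 14.96 = 106.557.
∂Q_d/∂P_z = +1.76, so E_xy = 1.76·(8.5/106.557) ≈ 0.14.
E_xy > 0: the goods are substitutes.

0.14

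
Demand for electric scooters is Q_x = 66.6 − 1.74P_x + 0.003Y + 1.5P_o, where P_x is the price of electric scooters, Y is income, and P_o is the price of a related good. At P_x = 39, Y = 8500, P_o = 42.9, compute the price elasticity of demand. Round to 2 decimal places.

First evaluate Q_x: 66.6 − 1.74(39) + 0.003(8500) + 1.5(42.9) = 66.6 − 67.86 + 25.5 + 64.35 = 88.59.
∂Q_x/∂P_x = −1.74, so E_p = (−1.74)·(39/88.59) ≈ -0.77.
|E_p| < 1: demand is inelastic.

-0.77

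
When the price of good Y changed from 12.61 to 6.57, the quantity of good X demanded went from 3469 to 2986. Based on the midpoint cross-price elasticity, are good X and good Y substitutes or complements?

%ΔQ_x = (2986 − 3469)/[(3469+2986)/2] = -483/3227.5 ≈ -0.1497.
%ΔP_y = (6.57 − 12.61)/[(12.61+6.57)/2] ≈ -0.6298.
E_xy = -0.1497/-0.6298 ≈ 0.238.
E_xy > 0, so the goods are substitutes.

substitutes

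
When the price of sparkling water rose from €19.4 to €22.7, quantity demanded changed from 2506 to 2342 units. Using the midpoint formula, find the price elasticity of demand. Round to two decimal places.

-0.43

%ΔQ = (2342 − 2506)/[(2506 + 2342)/2] = -164/2424 ≈ -0.0677.
%ΔP = (22.7 − 19.4)/[(19.4 + 22.7)/2] = 3.3/21.05 ≈ 0.1568.
Arc elasticity E = %ΔQ/%ΔP ≈ -0.0677/0.1568 ≈ -0.43.
|E| < 1: demand is inelastic over this range.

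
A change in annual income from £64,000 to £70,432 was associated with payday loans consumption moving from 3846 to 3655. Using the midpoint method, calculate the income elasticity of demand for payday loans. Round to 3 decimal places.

%ΔQ = (3655 − 3846)/[(3846+3655)/2] = -191/3750.5 ≈ -0.0509.
%ΔY = (70,432 − 64,000)/[(64,000+70,432)/2] = 6432/67216 ≈ 0.0957.
E_I = %ΔQ/%ΔY ≈ -0.532.
E_I < 0: inferior good.

-0.532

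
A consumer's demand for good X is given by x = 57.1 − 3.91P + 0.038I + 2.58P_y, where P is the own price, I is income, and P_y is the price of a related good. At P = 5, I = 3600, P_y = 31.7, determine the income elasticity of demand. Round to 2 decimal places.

Substituting, x = 57.1 − 3.91(5) + 0.038(3600) + 2.58(31.7) = 57.1 − 19.55 + 136.8 + 81.786 = 256.136.
∂x/∂I = +0.038, so E_I = 0.038·(3600/256.136) ≈ 0.53.
E_I ∈ (0,1): normal good (necessity).

0.53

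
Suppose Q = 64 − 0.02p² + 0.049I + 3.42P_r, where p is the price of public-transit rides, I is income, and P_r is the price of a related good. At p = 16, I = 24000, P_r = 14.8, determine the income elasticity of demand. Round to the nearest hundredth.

First evaluate Q: 64 − 0.02(16)² + 0.049(24000) + 3.42(14.8) = 64 − 5.12 + 1176 + 50.616 = 1285.496.
∂Q/∂I = +0.049, so E_I = 0.049·(24000/1285.496) ≈ 0.91.
E_I ∈ (0,1): normal good (necessity).

0.91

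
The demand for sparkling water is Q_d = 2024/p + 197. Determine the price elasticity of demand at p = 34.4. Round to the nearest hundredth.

At p = 34.4, Q_d = 255.8372.
dQ_d/dp = −2024/p² = −1.7104.
Point elasticity E = (dQ_d/dp)·(p/Q_d) = -1.7104 × 34.4/255.8372 ≈ -0.23.
|E| < 1, so demand is inelastic at this price.

-0.23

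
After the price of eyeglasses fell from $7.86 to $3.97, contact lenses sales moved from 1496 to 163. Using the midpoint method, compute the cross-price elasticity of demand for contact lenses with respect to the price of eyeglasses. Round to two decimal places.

%ΔQ_x = (163 − 1496)/[(1496+163)/2] = -1333/829.5 ≈ -1.6070.
%ΔP_y = (3.97 − 7.86)/[(7.86+3.97)/2] ≈ -0.6577.
E_xy = -1.6070/-0.6577 ≈ 2.44.
E_xy > 0, so contact lenses and eyeglasses are substitutes.

2.44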